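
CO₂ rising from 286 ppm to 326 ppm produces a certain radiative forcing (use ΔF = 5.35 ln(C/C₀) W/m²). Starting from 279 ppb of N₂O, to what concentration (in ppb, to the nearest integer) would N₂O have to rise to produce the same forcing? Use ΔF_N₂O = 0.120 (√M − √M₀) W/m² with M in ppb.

CO₂ forcing: 5.35 × ln(326/286) = 5.35 × 0.130906 = 0.70035 W/m².
Set 0.120(√M − √279) = 0.70035: √M = 0.70035/0.120 + √279 = 5.8363 + 16.7033 = 22.5396.
M = (22.5396)² = 508.03 ppb.

M ≈ 508 ppb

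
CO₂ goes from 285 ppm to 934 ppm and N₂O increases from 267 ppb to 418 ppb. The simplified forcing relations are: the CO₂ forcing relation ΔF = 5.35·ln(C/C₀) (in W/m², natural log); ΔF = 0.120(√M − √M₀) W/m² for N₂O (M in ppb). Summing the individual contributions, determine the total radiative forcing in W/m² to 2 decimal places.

ΔF = 6.84 W/m²

CO₂: 5.35 × ln(934/285) = 5.35 × ln(3.27719) = 5.35 × 1.18699 = 6.3504 W/m².
N₂O: 0.120 × (√418 − √267) = 0.120 × (20.4450 − 16.3401) = 0.120 × 4.1049 = 0.4926 W/m².
Total ΔF = 6.3504 + 0.4926 = 6.8430 W/m².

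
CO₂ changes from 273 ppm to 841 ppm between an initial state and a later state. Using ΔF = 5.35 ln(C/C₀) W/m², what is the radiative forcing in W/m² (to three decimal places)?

ΔF = 6.019 W/m²

CO₂: 5.35 × ln(841/273) = 5.35 × ln(3.08059) = 5.35 × 1.12512 = 6.0194 W/m².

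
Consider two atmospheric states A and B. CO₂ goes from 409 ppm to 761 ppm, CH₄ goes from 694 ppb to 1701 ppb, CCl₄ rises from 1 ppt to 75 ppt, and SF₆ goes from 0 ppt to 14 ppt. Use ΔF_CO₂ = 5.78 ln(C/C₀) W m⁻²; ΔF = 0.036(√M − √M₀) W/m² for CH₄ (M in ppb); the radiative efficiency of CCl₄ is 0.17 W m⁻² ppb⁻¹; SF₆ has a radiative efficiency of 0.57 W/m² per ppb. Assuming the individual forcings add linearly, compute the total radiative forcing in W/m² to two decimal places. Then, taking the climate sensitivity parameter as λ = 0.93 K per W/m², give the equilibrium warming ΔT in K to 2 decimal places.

CO₂: 5.78 × ln(761/409) = 5.78 × ln(1.86064) = 5.78 × 0.62092 = 3.5889 W/m².
CH₄: 0.036 × (√1701 − √694) = 0.036 × (41.2432 − 26.3439) = 0.036 × 14.8993 = 0.5364 W/m².
CCl₄: Δ = 75 − 1 = 74 ppt = 0.074 ppb; ΔF = 0.17 × 0.074 = 0.0126 W/m².
SF₆: Δ = 14 − 0 = 14 ppt = 0.014 ppb; ΔF = 0.57 × 0.014 = 0.0080 W/m².
Total ΔF = 3.5889 + 0.5364 + 0.0126 + 0.0080 = 4.1459 W/m².
ΔT = λ ΔF = 0.93 × 4.15 = 3.8595 K.

ΔF = 4.15 W/m²; ΔT = 3.86 K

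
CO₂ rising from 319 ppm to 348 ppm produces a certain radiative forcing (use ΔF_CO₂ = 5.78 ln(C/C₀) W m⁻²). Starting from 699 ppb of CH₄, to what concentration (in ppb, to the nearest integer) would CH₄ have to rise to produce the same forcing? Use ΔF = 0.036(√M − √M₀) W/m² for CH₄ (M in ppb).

M ≈ 1633 ppb

CO₂ forcing: 5.78 × ln(348/319) = 5.78 × 0.087011 = 0.50292 W/m².
Set 0.036(√M − √699) = 0.50292: √M = 0.50292/0.036 + √699 = 13.9700 + 26.4386 = 40.4086.
M = (40.4086)² = 1632.85 ppb.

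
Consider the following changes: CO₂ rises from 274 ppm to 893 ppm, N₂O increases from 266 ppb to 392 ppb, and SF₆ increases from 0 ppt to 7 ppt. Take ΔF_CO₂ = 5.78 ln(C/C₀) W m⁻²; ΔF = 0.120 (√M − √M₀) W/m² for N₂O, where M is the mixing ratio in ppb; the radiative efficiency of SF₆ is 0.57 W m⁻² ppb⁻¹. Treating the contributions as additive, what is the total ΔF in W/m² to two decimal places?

ΔF = 7.25 W/m²

CO₂: 5.78 × ln(893/274) = 5.78 × ln(3.25912) = 5.78 × 1.18146 = 6.8288 W/m².
N₂O: 0.120 × (√392 − √266) = 0.120 × (19.7990 − 16.3095) = 0.120 × 3.4895 = 0.4187 W/m².
SF₆: Δ = 7 − 0 = 7 ppt = 0.007 ppb; ΔF = 0.57 × 0.007 = 0.0040 W/m².
Total ΔF = 6.8288 + 0.4187 + 0.0040 = 7.2515 W/m².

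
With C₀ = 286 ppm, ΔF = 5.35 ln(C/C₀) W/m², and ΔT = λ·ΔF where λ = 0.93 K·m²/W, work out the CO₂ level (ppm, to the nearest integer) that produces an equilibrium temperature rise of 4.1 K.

Required forcing: ΔF = ΔT/λ = 4.1/0.93 = 4.4086 W/m².
Then ln(C/286) = ΔF/5.35 = 4.4086/5.35 = 0.82404.
So C = 286 × e^0.82404 = 286 × 2.27969 = 651.99 ppm.

C ≈ 652 ppm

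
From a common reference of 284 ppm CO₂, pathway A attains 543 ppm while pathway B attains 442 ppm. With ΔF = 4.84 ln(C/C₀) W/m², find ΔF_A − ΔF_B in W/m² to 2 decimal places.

ΔF_A = 4.84 ln(543/284) = 4.84 × 0.64814 = 3.1370 W/m².
ΔF_B = 4.84 ln(442/284) = 4.84 × 0.44234 = 2.1409 W/m².
Difference: 3.1370 − 2.1409 = 0.9961 W/m².

ΔF_A − ΔF_B = 1.00 W/m²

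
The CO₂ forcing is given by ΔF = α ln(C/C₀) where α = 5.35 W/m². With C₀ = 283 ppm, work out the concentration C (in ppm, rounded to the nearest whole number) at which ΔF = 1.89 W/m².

Set 5.35 ln(C/283) = 1.89, so ln(C/283) = 1.89/5.35 = 0.35327.
Then C/283 = e^0.35327 = 1.42372, giving C = 283 × 1.42372 = 402.91 ppm.

C ≈ 403 ppm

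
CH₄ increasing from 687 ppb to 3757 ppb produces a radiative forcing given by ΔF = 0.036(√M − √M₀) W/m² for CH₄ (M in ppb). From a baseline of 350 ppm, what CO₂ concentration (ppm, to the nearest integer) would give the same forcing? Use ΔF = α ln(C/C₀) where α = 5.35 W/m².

C ≈ 443 ppm

CH₄ forcing: 0.036 × (√3757 − √687) = 0.036 × (61.2944 − 26.2107) = 0.036 × 35.0837 = 1.26301 W/m².
Set 5.35 ln(C/350) = 1.26301: ln(C/350) = 1.26301/5.35 = 0.23608, so C = 350 × e^0.23608 = 350 × 1.26628 = 443.20 ppm.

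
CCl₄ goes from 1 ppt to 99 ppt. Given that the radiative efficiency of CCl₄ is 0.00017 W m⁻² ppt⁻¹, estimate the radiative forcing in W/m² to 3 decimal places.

ΔF = 0.017 W/m²

CCl₄: ΔF = 0.00017 × (99 − 1) = 0.00017 × 98 = 0.0167 W/m².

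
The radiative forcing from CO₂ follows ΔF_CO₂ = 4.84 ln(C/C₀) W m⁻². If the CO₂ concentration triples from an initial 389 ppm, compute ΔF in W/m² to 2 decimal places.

Because the forcing depends only on the ratio C/C₀, the initial concentration does not enter.
ΔF = 4.84 × ln(3) = 4.84 × 1.09861 = 5.3173 W/m².

ΔF = 5.32 W/m²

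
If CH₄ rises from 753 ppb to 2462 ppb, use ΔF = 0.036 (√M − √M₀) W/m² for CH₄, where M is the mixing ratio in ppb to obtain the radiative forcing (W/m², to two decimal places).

ΔF = 0.80 W/m²

CH₄: 0.036 × (√2462 − √753) = 0.036 × (49.6185 − 27.4408) = 0.036 × 22.1777 = 0.7984 W/m².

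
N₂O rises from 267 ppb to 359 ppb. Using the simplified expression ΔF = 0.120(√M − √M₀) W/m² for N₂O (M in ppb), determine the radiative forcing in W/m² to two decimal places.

N₂O: 0.120 × (√359 − √267) = 0.120 × (18.9473 − 16.3401) = 0.120 × 2.6072 = 0.3129 W/m².

ΔF = 0.31 W/m²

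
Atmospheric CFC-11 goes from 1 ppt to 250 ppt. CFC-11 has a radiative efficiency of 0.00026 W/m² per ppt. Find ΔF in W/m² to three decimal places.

ΔF = 0.065 W/m²

CFC-11: ΔF = 0.00026 × (250 − 1) = 0.00026 × 249 = 0.0647 W/m².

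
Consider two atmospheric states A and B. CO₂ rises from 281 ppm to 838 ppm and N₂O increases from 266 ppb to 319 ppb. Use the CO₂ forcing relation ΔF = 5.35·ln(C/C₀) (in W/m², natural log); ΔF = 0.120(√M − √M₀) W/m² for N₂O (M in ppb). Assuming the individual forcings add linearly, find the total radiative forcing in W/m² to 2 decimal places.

CO₂: 5.35 × ln(838/281) = 5.35 × ln(2.98221) = 5.35 × 1.09266 = 5.8457 W/m².
N₂O: 0.120 × (√319 − √266) = 0.120 × (17.8606 − 16.3095) = 0.120 × 1.5511 = 0.1861 W/m².
Total ΔF = 5.8457 + 0.1861 = 6.0318 W/m².

ΔF = 6.03 W/m²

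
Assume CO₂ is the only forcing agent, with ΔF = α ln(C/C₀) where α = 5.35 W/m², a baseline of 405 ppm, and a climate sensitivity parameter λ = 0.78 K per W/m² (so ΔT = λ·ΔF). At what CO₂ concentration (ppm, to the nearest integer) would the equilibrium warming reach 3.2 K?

C ≈ 872 ppm

Required forcing: ΔF = ΔT/λ = 3.2/0.78 = 4.1026 W/m².
Then ln(C/405) = ΔF/5.35 = 4.1026/5.35 = 0.76684.
So C = 405 × e^0.76684 = 405 × 2.15295 = 871.94 ppm.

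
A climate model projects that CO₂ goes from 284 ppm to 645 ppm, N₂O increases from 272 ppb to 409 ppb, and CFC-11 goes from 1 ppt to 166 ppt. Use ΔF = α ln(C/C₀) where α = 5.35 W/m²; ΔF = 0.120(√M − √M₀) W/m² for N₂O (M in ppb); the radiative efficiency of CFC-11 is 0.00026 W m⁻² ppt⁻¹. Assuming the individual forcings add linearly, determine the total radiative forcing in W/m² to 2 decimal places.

ΔF = 4.88 W/m²

CO₂: 5.35 × ln(645/284) = 5.35 × ln(2.27113) = 5.35 × 0.82028 = 4.3885 W/m².
N₂O: 0.120 × (√409 − √272) = 0.120 × (20.2237 − 16.4924) = 0.120 × 3.7313 = 0.4478 W/m².
CFC-11: ΔF = 0.00026 × (166 − 1) = 0.00026 × 165 = 0.0429 W/m².
Total ΔF = 4.3885 + 0.4478 + 0.0429 = 4.8792 W/m².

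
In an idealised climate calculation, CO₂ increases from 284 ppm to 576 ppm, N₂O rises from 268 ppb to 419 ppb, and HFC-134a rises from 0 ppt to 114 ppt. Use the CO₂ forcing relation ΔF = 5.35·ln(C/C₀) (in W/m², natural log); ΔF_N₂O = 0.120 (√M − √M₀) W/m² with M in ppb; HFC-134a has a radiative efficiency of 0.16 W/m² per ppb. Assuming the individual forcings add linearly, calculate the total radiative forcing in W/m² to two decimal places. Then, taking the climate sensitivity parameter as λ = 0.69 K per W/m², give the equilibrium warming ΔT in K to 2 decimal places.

ΔF = 4.29 W/m²; ΔT = 2.96 K

CO₂: 5.35 × ln(576/284) = 5.35 × ln(2.02817) = 5.35 × 0.70713 = 3.7831 W/m².
N₂O: 0.120 × (√419 − √268) = 0.120 × (20.4695 − 16.3707) = 0.120 × 4.0988 = 0.4919 W/m².
HFC-134a: Δ = 114 − 0 = 114 ppt = 0.114 ppb; ΔF = 0.16 × 0.114 = 0.0182 W/m².
Total ΔF = 3.7831 + 0.4919 + 0.0182 = 4.2932 W/m².
ΔT = λ ΔF = 0.69 × 4.29 = 2.9601 K.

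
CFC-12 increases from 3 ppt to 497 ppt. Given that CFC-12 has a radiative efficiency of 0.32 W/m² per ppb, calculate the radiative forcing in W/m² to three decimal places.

ΔF = 0.158 W/m²

CFC-12: Δ = 497 − 3 = 494 ppt = 0.494 ppb; ΔF = 0.32 × 0.494 = 0.1581 W/m².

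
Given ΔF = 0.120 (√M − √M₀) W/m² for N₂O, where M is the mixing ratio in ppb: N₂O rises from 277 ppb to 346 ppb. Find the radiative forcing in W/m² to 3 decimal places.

ΔF = 0.235 W/m²

N₂O: 0.120 × (√346 − √277) = 0.120 × (18.6011 − 16.6433) = 0.120 × 1.9578 = 0.2349 W/m².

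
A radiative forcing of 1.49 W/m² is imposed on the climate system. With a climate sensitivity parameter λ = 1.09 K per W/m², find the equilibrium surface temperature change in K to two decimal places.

ΔT = λ ΔF = 1.09 × 1.49 = 1.6241 K.

ΔT = 1.62 K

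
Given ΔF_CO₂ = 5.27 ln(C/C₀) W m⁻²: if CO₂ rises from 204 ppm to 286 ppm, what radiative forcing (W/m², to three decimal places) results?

CO₂: 5.27 × ln(286/204) = 5.27 × ln(1.40196) = 5.27 × 0.33787 = 1.7806 W/m².

ΔF = 1.781 W/m²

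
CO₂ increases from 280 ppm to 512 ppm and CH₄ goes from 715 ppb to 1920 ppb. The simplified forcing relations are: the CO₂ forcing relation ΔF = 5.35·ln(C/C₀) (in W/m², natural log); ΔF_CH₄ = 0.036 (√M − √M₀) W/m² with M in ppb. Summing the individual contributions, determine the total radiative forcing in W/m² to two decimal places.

ΔF = 3.84 W/m²

CO₂: 5.35 × ln(512/280) = 5.35 × ln(1.82857) = 5.35 × 0.60353 = 3.2289 W/m².
CH₄: 0.036 × (√1920 − √715) = 0.036 × (43.8178 − 26.7395) = 0.036 × 17.0783 = 0.6148 W/m².
Total ΔF = 3.2289 + 0.6148 = 3.8437 W/m².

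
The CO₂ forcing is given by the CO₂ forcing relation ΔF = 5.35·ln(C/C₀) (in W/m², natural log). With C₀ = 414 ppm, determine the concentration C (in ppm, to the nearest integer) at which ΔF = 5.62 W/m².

C ≈ 1184 ppm

Set 5.35 ln(C/414) = 5.62, so ln(C/414) = 5.62/5.35 = 1.05047.
Then C/414 = e^1.05047 = 2.85899, giving C = 414 × 2.85899 = 1183.62 ppm.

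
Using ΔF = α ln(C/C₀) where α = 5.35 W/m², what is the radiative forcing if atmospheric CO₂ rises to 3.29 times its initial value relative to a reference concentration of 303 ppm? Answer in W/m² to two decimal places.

ΔF = 6.37 W/m²

ΔF = 5.35 × ln(3.29) = 5.35 × 1.19089 = 6.3713 W/m².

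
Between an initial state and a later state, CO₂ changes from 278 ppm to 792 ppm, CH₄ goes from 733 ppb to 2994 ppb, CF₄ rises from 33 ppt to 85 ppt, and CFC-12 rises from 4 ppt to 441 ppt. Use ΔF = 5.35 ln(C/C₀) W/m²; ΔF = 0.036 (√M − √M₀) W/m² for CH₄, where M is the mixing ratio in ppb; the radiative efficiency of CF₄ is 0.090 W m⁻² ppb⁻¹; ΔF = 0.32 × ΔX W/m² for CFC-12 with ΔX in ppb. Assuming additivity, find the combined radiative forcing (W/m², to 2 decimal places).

ΔF = 6.74 W/m²

CO₂: 5.35 × ln(792/278) = 5.35 × ln(2.84892) = 5.35 × 1.04694 = 5.6011 W/m².
CH₄: 0.036 × (√2994 − √733) = 0.036 × (54.7175 − 27.0740) = 0.036 × 27.6435 = 0.9952 W/m².
CF₄: Δ = 85 − 33 = 52 ppt = 0.052 ppb; ΔF = 0.090 × 0.052 = 0.0047 W/m².
CFC-12: Δ = 441 − 4 = 437 ppt = 0.437 ppb; ΔF = 0.32 × 0.437 = 0.1398 W/m².
Total ΔF = 5.6011 + 0.9952 + 0.0047 + 0.1398 = 6.7408 W/m².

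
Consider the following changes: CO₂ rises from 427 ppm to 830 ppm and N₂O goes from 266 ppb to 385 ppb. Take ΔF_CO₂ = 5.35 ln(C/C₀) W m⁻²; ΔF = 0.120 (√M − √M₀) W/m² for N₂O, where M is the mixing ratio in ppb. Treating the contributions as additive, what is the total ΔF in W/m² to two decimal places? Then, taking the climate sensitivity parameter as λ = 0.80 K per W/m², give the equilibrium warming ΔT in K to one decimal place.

CO₂: 5.35 × ln(830/427) = 5.35 × ln(1.94379) = 5.35 × 0.66464 = 3.5558 W/m².
N₂O: 0.120 × (√385 − √266) = 0.120 × (19.6214 − 16.3095) = 0.120 × 3.3119 = 0.3974 W/m².
Total ΔF = 3.5558 + 0.3974 = 3.9532 W/m².
ΔT = λ ΔF = 0.80 × 3.95 = 3.1600 K.

ΔF = 3.95 W/m²; ΔT = 3.2 K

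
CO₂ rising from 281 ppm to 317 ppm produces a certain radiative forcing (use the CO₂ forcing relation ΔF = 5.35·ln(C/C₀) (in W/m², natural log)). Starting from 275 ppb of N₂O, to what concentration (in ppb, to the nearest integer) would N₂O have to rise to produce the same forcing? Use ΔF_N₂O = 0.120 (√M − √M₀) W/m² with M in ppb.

CO₂ forcing: 5.35 × ln(317/281) = 5.35 × 0.120547 = 0.64493 W/m².
Set 0.120(√M − √275) = 0.64493: √M = 0.64493/0.120 + √275 = 5.3744 + 16.5831 = 21.9575.
M = (21.9575)² = 482.13 ppb.

M ≈ 482 ppb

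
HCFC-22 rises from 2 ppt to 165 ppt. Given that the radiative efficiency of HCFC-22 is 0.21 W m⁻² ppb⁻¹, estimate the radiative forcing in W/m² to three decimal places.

HCFC-22: Δ = 165 − 2 = 163 ppt = 0.163 ppb; ΔF = 0.21 × 0.163 = 0.0342 W/m².

ΔF = 0.034 W/m²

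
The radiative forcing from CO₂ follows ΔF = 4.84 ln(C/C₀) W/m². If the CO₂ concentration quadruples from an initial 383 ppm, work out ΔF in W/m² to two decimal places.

Because the forcing depends only on the ratio C/C₀, the initial concentration does not enter.
ΔF = 4.84 × ln(4) = 4.84 × 1.38629 = 6.7096 W/m².

ΔF = 6.71 W/m²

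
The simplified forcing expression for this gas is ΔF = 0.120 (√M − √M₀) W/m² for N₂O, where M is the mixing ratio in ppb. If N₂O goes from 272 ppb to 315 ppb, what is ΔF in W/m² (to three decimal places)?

N₂O: 0.120 × (√315 − √272) = 0.120 × (17.7482 − 16.4924) = 0.120 × 1.2558 = 0.1507 W/m².

ΔF = 0.151 W/m²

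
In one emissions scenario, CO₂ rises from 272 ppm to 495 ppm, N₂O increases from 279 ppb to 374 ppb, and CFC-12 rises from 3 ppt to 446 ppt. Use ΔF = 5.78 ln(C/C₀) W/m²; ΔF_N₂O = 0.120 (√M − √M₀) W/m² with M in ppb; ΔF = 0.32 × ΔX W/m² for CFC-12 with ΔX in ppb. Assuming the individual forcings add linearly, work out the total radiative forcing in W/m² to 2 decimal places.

ΔF = 3.92 W/m²

CO₂: 5.78 × ln(495/272) = 5.78 × ln(1.81985) = 5.78 × 0.59875 = 3.4608 W/m².
N₂O: 0.120 × (√374 − √279) = 0.120 × (19.3391 − 16.7033) = 0.120 × 2.6358 = 0.3163 W/m².
CFC-12: Δ = 446 − 3 = 443 ppt = 0.443 ppb; ΔF = 0.32 × 0.443 = 0.1418 W/m².
Total ΔF = 3.4608 + 0.3163 + 0.1418 = 3.9189 W/m².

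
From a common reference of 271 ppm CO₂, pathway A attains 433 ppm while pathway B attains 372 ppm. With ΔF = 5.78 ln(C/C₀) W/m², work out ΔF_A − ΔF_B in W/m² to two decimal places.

ΔF_A − ΔF_B = 0.88 W/m²

ΔF_A = 5.78 ln(433/271) = 5.78 × 0.46862 = 2.7086 W/m².
ΔF_B = 5.78 ln(372/271) = 5.78 × 0.31678 = 1.8310 W/m².
Difference: 2.7086 − 1.8310 = 0.8776 W/m².
(Equivalently, ΔF_A − ΔF_B = 5.78 ln(433/372) = 5.78 × 0.15184 = 0.8776 W/m².)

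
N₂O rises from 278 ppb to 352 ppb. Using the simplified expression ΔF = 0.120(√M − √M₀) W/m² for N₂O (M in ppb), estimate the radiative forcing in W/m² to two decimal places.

N₂O: 0.120 × (√352 − √278) = 0.120 × (18.7617 − 16.6733) = 0.120 × 2.0884 = 0.2506 W/m².

ΔF = 0.25 W/m²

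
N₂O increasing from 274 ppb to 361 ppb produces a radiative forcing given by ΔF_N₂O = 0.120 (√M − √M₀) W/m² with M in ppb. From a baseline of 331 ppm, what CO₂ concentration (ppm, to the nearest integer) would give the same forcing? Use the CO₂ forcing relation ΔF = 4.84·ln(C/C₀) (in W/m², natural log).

C ≈ 352 ppm

N₂O forcing: 0.120 × (√361 − √274) = 0.120 × (19.0000 − 16.5529) = 0.120 × 2.4471 = 0.29365 W/m².
Set 4.84 ln(C/331) = 0.29365: ln(C/331) = 0.29365/4.84 = 0.06067, so C = 331 × e^0.06067 = 331 × 1.06255 = 351.70 ppm.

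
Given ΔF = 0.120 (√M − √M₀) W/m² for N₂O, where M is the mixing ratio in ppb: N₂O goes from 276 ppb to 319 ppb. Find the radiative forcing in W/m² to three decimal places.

N₂O: 0.120 × (√319 − √276) = 0.120 × (17.8606 − 16.6132) = 0.120 × 1.2474 = 0.1497 W/m².

ΔF = 0.150 W/m²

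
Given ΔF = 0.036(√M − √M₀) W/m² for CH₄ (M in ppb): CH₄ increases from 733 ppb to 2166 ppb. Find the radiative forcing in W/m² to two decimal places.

ΔF = 0.70 W/m²

CH₄: 0.036 × (√2166 − √733) = 0.036 × (46.5403 − 27.0740) = 0.036 × 19.4663 = 0.7008 W/m².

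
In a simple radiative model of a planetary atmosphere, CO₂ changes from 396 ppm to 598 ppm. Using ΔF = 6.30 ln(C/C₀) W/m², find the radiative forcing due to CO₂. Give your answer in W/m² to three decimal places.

CO₂ absorption bands are partially saturated, so forcing scales with the logarithm of the concentration ratio.
CO₂: 6.30 × ln(598/396) = 6.30 × ln(1.51010) = 6.30 × 0.41218 = 2.5967 W/m².

ΔF = 2.597 W/m²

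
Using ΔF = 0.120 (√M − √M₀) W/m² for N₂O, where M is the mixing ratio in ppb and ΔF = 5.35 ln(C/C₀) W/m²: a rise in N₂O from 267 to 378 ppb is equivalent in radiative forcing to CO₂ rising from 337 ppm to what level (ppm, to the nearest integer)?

N₂O forcing: 0.120 × (√378 − √267) = 0.120 × (19.4422 − 16.3401) = 0.120 × 3.1021 = 0.37225 W/m².
Set 5.35 ln(C/337) = 0.37225: ln(C/337) = 0.37225/5.35 = 0.06958, so C = 337 × e^0.06958 = 337 × 1.07206 = 361.28 ppm.

C ≈ 361 ppm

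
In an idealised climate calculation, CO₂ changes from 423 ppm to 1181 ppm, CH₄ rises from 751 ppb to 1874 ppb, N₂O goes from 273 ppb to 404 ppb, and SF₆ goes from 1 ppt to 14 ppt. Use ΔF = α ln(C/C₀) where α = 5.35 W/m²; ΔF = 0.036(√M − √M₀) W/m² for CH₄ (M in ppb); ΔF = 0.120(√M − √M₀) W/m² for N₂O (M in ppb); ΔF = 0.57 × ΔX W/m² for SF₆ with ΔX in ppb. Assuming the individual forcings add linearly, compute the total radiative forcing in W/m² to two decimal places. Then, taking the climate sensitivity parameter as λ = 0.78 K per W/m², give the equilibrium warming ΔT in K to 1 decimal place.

ΔF = 6.50 W/m²; ΔT = 5.1 K

CO₂: 5.35 × ln(1181/423) = 5.35 × ln(2.79196) = 5.35 × 1.02674 = 5.4931 W/m².
CH₄: 0.036 × (√1874 − √751) = 0.036 × (43.2897 − 27.4044) = 0.036 × 15.8853 = 0.5719 W/m².
N₂O: 0.120 × (√404 − √273) = 0.120 × (20.0998 − 16.5227) = 0.120 × 3.5771 = 0.4293 W/m².
SF₆: Δ = 14 − 1 = 13 ppt = 0.013 ppb; ΔF = 0.57 × 0.013 = 0.0074 W/m².
Total ΔF = 5.4931 + 0.5719 + 0.4293 + 0.0074 = 6.5017 W/m².
ΔT = λ ΔF = 0.78 × 6.50 = 5.0700 K.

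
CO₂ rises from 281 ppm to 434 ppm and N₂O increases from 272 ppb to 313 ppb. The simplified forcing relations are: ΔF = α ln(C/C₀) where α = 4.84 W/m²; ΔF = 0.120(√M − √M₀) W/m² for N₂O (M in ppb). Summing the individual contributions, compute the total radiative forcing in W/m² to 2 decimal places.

CO₂: 4.84 × ln(434/281) = 4.84 × ln(1.54448) = 4.84 × 0.43469 = 2.1039 W/m².
N₂O: 0.120 × (√313 − √272) = 0.120 × (17.6918 − 16.4924) = 0.120 × 1.1994 = 0.1439 W/m².
Total ΔF = 2.1039 + 0.1439 = 2.2478 W/m².

ΔF = 2.25 W/m²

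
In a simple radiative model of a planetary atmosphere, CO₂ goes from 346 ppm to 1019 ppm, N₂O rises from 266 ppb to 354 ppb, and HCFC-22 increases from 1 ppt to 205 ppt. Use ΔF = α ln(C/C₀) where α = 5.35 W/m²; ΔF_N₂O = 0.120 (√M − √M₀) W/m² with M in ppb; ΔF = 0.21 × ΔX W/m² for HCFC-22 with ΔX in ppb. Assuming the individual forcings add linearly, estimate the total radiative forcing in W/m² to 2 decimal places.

CO₂: 5.35 × ln(1019/346) = 5.35 × ln(2.94509) = 5.35 × 1.08014 = 5.7787 W/m².
N₂O: 0.120 × (√354 − √266) = 0.120 × (18.8149 − 16.3095) = 0.120 × 2.5054 = 0.3006 W/m².
HCFC-22: Δ = 205 − 1 = 204 ppt = 0.204 ppb; ΔF = 0.21 × 0.204 = 0.0428 W/m².
Total ΔF = 5.7787 + 0.3006 + 0.0428 = 6.1221 W/m².

ΔF = 6.12 W/m²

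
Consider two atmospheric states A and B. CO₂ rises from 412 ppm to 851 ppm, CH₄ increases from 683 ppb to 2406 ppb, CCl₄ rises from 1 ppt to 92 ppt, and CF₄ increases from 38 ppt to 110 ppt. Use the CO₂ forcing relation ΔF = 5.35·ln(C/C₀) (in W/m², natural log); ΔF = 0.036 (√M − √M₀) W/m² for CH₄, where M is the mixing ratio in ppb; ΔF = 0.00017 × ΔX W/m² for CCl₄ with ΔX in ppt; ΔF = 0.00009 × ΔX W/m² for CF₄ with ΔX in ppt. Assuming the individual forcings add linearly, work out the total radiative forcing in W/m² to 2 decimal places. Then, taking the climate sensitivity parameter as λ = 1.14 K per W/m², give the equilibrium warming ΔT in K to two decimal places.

CO₂: 5.35 × ln(851/412) = 5.35 × ln(2.06553) = 5.35 × 0.72539 = 3.8808 W/m².
CH₄: 0.036 × (√2406 − √683) = 0.036 × (49.0510 − 26.1343) = 0.036 × 22.9167 = 0.8250 W/m².
CCl₄: ΔF = 0.00017 × (92 − 1) = 0.00017 × 91 = 0.0155 W/m².
CF₄: ΔF = 0.00009 × (110 − 38) = 0.00009 × 72 = 0.0065 W/m².
Total ΔF = 3.8808 + 0.8250 + 0.0155 + 0.0065 = 4.7278 W/m².
ΔT = λ ΔF = 1.14 × 4.73 = 5.3922 K.

ΔF = 4.73 W/m²; ΔT = 5.39 K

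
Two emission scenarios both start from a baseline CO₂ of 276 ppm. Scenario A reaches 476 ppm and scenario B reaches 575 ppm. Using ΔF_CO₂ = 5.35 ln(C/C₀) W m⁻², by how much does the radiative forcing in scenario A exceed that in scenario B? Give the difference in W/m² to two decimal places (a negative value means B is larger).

ΔF_A − ΔF_B = -1.01 W/m²

ΔF_A = 5.35 ln(476/276) = 5.35 × 0.54502 = 2.9159 W/m².
ΔF_B = 5.35 ln(575/276) = 5.35 × 0.73397 = 3.9267 W/m².
Difference: 2.9159 − 3.9267 = -1.0108 W/m².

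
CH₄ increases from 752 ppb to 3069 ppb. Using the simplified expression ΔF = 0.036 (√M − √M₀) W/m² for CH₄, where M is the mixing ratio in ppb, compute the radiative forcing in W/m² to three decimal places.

CH₄: 0.036 × (√3069 − √752) = 0.036 × (55.3986 − 27.4226) = 0.036 × 27.9760 = 1.0071 W/m².

ΔF = 1.007 W/m²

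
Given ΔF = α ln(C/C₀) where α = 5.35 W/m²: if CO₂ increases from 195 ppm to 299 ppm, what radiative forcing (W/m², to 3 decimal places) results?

ΔF = 2.287 W/m²

CO₂ absorption bands are partially saturated, so forcing scales with the logarithm of the concentration ratio.
CO₂: 5.35 × ln(299/195) = 5.35 × ln(1.53333) = 5.35 × 0.42744 = 2.2868 W/m².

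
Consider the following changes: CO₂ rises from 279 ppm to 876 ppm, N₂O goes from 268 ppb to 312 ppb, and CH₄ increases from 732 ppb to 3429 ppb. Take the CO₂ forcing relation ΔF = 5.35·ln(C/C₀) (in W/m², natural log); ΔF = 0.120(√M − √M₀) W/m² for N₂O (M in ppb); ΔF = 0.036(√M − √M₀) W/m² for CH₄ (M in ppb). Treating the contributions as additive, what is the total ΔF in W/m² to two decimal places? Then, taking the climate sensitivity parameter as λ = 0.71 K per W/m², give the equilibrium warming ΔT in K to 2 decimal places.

ΔF = 7.41 W/m²; ΔT = 5.26 K

CO₂: 5.35 × ln(876/279) = 5.35 × ln(3.13978) = 5.35 × 1.14415 = 6.1212 W/m².
N₂O: 0.120 × (√312 − √268) = 0.120 × (17.6635 − 16.3707) = 0.120 × 1.2928 = 0.1551 W/m².
CH₄: 0.036 × (√3429 − √732) = 0.036 × (58.5577 − 27.0555) = 0.036 × 31.5022 = 1.1341 W/m².
Total ΔF = 6.1212 + 0.1551 + 1.1341 = 7.4104 W/m².
ΔT = λ ΔF = 0.71 × 7.41 = 5.2611 K.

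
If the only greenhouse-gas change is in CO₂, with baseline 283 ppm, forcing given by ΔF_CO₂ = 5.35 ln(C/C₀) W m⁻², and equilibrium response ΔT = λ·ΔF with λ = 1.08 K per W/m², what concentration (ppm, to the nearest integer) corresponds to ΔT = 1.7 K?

Required forcing: ΔF = ΔT/λ = 1.7/1.08 = 1.5741 W/m².
Then ln(C/283) = ΔF/5.35 = 1.5741/5.35 = 0.29422.
So C = 283 × e^0.29422 = 283 × 1.34208 = 379.81 ppm.

C ≈ 380 ppm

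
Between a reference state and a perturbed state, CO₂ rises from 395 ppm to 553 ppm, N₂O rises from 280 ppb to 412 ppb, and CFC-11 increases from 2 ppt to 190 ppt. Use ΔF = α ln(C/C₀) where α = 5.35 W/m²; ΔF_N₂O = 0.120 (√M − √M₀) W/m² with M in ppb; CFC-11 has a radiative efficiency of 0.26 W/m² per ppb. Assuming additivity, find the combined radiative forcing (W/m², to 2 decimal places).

CO₂: 5.35 × ln(553/395) = 5.35 × ln(1.40000) = 5.35 × 0.33647 = 1.8001 W/m².
N₂O: 0.120 × (√412 − √280) = 0.120 × (20.2978 − 16.7332) = 0.120 × 3.5646 = 0.4278 W/m².
CFC-11: Δ = 190 − 2 = 188 ppt = 0.188 ppb; ΔF = 0.26 × 0.188 = 0.0489 W/m².
Total ΔF = 1.8001 + 0.4278 + 0.0489 = 2.2768 W/m².

ΔF = 2.28 W/m²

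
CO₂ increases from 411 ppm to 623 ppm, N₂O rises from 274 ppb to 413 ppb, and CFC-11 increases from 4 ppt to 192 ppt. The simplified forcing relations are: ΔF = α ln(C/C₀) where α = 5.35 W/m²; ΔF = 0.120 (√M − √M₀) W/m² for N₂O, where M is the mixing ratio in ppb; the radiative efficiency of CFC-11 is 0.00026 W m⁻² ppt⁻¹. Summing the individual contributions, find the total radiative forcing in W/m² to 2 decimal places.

ΔF = 2.73 W/m²

CO₂: 5.35 × ln(623/411) = 5.35 × ln(1.51582) = 5.35 × 0.41596 = 2.2254 W/m².
N₂O: 0.120 × (√413 − √274) = 0.120 × (20.3224 − 16.5529) = 0.120 × 3.7695 = 0.4523 W/m².
CFC-11: ΔF = 0.00026 × (192 − 4) = 0.00026 × 188 = 0.0489 W/m².
Total ΔF = 2.2254 + 0.4523 + 0.0489 = 2.7266 W/m².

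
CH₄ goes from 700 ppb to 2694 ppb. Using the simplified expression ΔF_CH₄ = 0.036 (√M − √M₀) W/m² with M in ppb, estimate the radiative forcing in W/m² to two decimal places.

ΔF = 0.92 W/m²

CH₄: 0.036 × (√2694 − √700) = 0.036 × (51.9038 − 26.4575) = 0.036 × 25.4463 = 0.9161 W/m².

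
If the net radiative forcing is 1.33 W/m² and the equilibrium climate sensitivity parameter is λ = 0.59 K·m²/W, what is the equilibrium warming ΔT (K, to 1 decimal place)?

ΔT = 0.8 K

ΔT = λ ΔF = 0.59 × 1.33 = 0.7847 K.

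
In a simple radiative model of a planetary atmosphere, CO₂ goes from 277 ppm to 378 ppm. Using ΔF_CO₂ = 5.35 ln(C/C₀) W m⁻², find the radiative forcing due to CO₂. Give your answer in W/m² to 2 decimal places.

ΔF = 1.66 W/m²

CO₂ absorption bands are partially saturated, so forcing scales with the logarithm of the concentration ratio.
CO₂: 5.35 × ln(378/277) = 5.35 × ln(1.36462) = 5.35 × 0.31088 = 1.6632 W/m².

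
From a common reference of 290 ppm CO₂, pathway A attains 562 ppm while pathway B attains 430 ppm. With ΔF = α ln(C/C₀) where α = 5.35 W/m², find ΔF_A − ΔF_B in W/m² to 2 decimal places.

ΔF_A − ΔF_B = 1.43 W/m²

ΔF_A = 5.35 ln(562/290) = 5.35 × 0.66162 = 3.5397 W/m².
ΔF_B = 5.35 ln(430/290) = 5.35 × 0.39390 = 2.1074 W/m².
Difference: 3.5397 − 2.1074 = 1.4323 W/m².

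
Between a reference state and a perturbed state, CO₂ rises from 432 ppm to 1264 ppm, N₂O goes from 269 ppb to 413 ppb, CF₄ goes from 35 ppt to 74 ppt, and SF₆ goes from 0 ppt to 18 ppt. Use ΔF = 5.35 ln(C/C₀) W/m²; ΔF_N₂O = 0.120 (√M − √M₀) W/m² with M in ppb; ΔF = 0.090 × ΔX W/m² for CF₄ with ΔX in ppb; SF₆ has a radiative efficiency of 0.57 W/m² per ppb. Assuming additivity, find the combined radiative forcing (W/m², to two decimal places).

CO₂: 5.35 × ln(1264/432) = 5.35 × ln(2.92593) = 5.35 × 1.07361 = 5.7438 W/m².
N₂O: 0.120 × (√413 − √269) = 0.120 × (20.3224 − 16.4012) = 0.120 × 3.9212 = 0.4705 W/m².
CF₄: Δ = 74 − 35 = 39 ppt = 0.039 ppb; ΔF = 0.090 × 0.039 = 0.0035 W/m².
SF₆: Δ = 18 − 0 = 18 ppt = 0.018 ppb; ΔF = 0.57 × 0.018 = 0.0103 W/m².
Total ΔF = 5.7438 + 0.4705 + 0.0035 + 0.0103 = 6.2281 W/m².

ΔF = 6.23 W/m²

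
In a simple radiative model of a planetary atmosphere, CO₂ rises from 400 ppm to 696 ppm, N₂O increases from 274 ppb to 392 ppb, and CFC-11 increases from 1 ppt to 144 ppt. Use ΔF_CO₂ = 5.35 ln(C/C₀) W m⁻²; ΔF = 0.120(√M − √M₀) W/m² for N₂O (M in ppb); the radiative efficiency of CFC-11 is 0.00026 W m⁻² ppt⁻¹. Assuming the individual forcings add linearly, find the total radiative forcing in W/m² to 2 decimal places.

ΔF = 3.39 W/m²

CO₂: 5.35 × ln(696/400) = 5.35 × ln(1.74000) = 5.35 × 0.55389 = 2.9633 W/m².
N₂O: 0.120 × (√392 − √274) = 0.120 × (19.7990 − 16.5529) = 0.120 × 3.2461 = 0.3895 W/m².
CFC-11: ΔF = 0.00026 × (144 − 1) = 0.00026 × 143 = 0.0372 W/m².
Total ΔF = 2.9633 + 0.3895 + 0.0372 = 3.3900 W/m².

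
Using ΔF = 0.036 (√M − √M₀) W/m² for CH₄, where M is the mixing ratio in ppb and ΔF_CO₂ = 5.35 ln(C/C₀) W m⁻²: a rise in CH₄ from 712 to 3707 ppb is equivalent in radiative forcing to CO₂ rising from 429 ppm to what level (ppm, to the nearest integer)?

C ≈ 540 ppm

CH₄ forcing: 0.036 × (√3707 − √712) = 0.036 × (60.8851 − 26.6833) = 0.036 × 34.2018 = 1.23126 W/m².
Set 5.35 ln(C/429) = 1.23126: ln(C/429) = 1.23126/5.35 = 0.23014, so C = 429 × e^0.23014 = 429 × 1.25878 = 540.02 ppm.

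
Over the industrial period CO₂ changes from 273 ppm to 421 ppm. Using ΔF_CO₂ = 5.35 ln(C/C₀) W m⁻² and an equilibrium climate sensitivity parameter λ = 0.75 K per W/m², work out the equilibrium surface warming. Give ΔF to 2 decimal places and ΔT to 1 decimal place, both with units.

CO₂: 5.35 × ln(421/273) = 5.35 × ln(1.54212) = 5.35 × 0.43316 = 2.3174 W/m².
ΔT = λ ΔF = 0.75 × 2.32 = 1.7400 K.

ΔF = 2.32 W/m²; ΔT = 1.7 K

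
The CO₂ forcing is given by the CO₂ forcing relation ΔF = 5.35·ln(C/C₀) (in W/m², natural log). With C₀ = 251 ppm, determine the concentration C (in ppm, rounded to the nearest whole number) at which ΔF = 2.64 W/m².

Set 5.35 ln(C/251) = 2.64, so ln(C/251) = 2.64/5.35 = 0.49346.
Then C/251 = e^0.49346 = 1.63797, giving C = 251 × 1.63797 = 411.13 ppm.

C ≈ 411 ppm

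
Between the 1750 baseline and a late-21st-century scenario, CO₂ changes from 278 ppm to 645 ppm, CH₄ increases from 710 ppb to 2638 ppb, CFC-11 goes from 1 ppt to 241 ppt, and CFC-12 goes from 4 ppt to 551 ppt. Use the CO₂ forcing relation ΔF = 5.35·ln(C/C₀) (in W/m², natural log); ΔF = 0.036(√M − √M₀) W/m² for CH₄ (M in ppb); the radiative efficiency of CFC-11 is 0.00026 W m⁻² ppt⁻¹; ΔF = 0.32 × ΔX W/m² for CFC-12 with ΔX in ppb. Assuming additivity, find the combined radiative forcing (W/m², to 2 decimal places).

ΔF = 5.63 W/m²

CO₂: 5.35 × ln(645/278) = 5.35 × ln(2.32014) = 5.35 × 0.84163 = 4.5027 W/m².
CH₄: 0.036 × (√2638 − √710) = 0.036 × (51.3615 − 26.6458) = 0.036 × 24.7157 = 0.8898 W/m².
CFC-11: ΔF = 0.00026 × (241 − 1) = 0.00026 × 240 = 0.0624 W/m².
CFC-12: Δ = 551 − 4 = 547 ppt = 0.547 ppb; ΔF = 0.32 × 0.547 = 0.1750 W/m².
Total ΔF = 4.5027 + 0.8898 + 0.0624 + 0.1750 = 5.6299 W/m².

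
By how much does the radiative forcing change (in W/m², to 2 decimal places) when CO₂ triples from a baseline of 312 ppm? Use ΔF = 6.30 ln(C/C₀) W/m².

ΔF = 6.92 W/m²

ΔF = 6.30 × ln(3) = 6.30 × 1.09861 = 6.9212 W/m².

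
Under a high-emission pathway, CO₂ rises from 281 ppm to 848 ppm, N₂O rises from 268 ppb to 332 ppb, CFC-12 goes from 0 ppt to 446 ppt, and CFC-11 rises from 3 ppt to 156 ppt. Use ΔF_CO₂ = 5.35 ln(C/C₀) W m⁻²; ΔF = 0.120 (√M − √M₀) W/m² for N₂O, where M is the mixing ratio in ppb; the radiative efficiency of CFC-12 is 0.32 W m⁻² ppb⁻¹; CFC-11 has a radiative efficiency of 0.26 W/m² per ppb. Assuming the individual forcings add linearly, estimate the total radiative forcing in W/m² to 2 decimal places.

CO₂: 5.35 × ln(848/281) = 5.35 × ln(3.01779) = 5.35 × 1.10452 = 5.9092 W/m².
N₂O: 0.120 × (√332 − √268) = 0.120 × (18.2209 − 16.3707) = 0.120 × 1.8502 = 0.2220 W/m².
CFC-12: Δ = 446 − 0 = 446 ppt = 0.446 ppb; ΔF = 0.32 × 0.446 = 0.1427 W/m².
CFC-11: Δ = 156 − 3 = 153 ppt = 0.153 ppb; ΔF = 0.26 × 0.153 = 0.0398 W/m².
Total ΔF = 5.9092 + 0.2220 + 0.1427 + 0.0398 = 6.3137 W/m².

ΔF = 6.31 W/m²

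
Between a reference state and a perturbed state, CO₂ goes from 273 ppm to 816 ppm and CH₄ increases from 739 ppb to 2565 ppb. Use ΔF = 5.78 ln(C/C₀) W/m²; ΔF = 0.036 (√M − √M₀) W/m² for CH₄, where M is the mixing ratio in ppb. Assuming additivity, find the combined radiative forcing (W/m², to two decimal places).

CO₂: 5.78 × ln(816/273) = 5.78 × ln(2.98901) = 5.78 × 1.09494 = 6.3288 W/m².
CH₄: 0.036 × (√2565 − √739) = 0.036 × (50.6458 − 27.1846) = 0.036 × 23.4612 = 0.8446 W/m².
Total ΔF = 6.3288 + 0.8446 = 7.1734 W/m².

ΔF = 7.17 W/m²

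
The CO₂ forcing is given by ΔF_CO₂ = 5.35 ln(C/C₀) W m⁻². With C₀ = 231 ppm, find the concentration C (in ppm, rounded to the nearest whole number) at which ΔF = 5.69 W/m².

Set 5.35 ln(C/231) = 5.69, so ln(C/231) = 5.69/5.35 = 1.06355.
Then C/231 = e^1.06355 = 2.89664, giving C = 231 × 2.89664 = 669.12 ppm.

C ≈ 669 ppm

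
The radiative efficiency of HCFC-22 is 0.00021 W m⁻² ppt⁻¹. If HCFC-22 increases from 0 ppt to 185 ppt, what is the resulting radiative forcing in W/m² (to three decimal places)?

ΔF = 0.039 W/m²

HCFC-22: ΔF = 0.00021 × (185 − 0) = 0.00021 × 185 = 0.0389 W/m².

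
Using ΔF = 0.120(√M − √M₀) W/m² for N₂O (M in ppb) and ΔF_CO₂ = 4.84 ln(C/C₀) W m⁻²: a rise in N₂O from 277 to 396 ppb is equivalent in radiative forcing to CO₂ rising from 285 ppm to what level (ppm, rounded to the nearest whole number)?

N₂O forcing: 0.120 × (√396 − √277) = 0.120 × (19.8997 − 16.6433) = 0.120 × 3.2564 = 0.39077 W/m².
Set 4.84 ln(C/285) = 0.39077: ln(C/285) = 0.39077/4.84 = 0.08074, so C = 285 × e^0.08074 = 285 × 1.08409 = 308.97 ppm.

C ≈ 309 ppm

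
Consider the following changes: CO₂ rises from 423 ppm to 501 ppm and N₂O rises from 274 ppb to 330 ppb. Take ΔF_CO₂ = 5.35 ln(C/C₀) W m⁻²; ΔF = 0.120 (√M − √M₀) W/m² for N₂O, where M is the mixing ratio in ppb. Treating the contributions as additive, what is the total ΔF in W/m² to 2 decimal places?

ΔF = 1.10 W/m²

CO₂: 5.35 × ln(501/423) = 5.35 × ln(1.18440) = 5.35 × 0.16924 = 0.9054 W/m².
N₂O: 0.120 × (√330 − √274) = 0.120 × (18.1659 − 16.5529) = 0.120 × 1.6130 = 0.1936 W/m².
Total ΔF = 0.9054 + 0.1936 = 1.0990 W/m².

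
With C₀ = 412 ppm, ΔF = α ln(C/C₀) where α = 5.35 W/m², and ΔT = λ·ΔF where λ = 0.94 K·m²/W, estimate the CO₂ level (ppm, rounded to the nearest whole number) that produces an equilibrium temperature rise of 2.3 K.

C ≈ 651 ppm

Required forcing: ΔF = ΔT/λ = 2.3/0.94 = 2.4468 W/m².
Then ln(C/412) = ΔF/5.35 = 2.4468/5.35 = 0.45735.
So C = 412 × e^0.45735 = 412 × 1.57988 = 650.91 ppm.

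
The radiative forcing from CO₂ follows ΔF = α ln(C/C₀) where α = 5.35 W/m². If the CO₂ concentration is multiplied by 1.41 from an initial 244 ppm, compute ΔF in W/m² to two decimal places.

ΔF = 5.35 × ln(1.41) = 5.35 × 0.34359 = 1.8382 W/m².

ΔF = 1.84 W/m²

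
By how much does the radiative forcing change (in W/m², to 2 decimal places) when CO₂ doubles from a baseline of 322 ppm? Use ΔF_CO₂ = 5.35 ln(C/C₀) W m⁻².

ΔF = 3.71 W/m²

Because the forcing depends only on the ratio C/C₀, the initial concentration does not enter.
ΔF = 5.35 × ln(2) = 5.35 × 0.69315 = 3.7084 W/m².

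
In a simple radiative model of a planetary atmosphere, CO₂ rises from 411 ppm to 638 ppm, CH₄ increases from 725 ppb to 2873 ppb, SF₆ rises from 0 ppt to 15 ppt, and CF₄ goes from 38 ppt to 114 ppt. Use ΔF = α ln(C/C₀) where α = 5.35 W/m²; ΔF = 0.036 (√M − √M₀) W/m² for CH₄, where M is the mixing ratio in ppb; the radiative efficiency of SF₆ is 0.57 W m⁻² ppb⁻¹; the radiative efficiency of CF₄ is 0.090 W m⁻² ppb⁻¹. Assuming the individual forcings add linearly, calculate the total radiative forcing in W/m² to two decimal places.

ΔF = 3.33 W/m²

CO₂: 5.35 × ln(638/411) = 5.35 × ln(1.55231) = 5.35 × 0.43974 = 2.3526 W/m².
CH₄: 0.036 × (√2873 − √725) = 0.036 × (53.6004 − 26.9258) = 0.036 × 26.6746 = 0.9603 W/m².
SF₆: Δ = 15 − 0 = 15 ppt = 0.015 ppb; ΔF = 0.57 × 0.015 = 0.0086 W/m².
CF₄: Δ = 114 − 38 = 76 ppt = 0.076 ppb; ΔF = 0.090 × 0.076 = 0.0068 W/m².
Total ΔF = 2.3526 + 0.9603 + 0.0086 + 0.0068 = 3.3283 W/m².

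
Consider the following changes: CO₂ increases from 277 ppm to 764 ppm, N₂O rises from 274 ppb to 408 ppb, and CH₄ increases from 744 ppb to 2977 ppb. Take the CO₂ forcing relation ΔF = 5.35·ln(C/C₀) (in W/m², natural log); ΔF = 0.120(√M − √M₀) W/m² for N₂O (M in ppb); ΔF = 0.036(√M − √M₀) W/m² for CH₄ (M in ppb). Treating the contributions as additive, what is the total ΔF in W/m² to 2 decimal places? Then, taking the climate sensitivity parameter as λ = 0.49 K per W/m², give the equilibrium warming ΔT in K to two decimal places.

CO₂: 5.35 × ln(764/277) = 5.35 × ln(2.75812) = 5.35 × 1.01455 = 5.4278 W/m².
N₂O: 0.120 × (√408 − √274) = 0.120 × (20.1990 − 16.5529) = 0.120 × 3.6461 = 0.4375 W/m².
CH₄: 0.036 × (√2977 − √744) = 0.036 × (54.5619 − 27.2764) = 0.036 × 27.2855 = 0.9823 W/m².
Total ΔF = 5.4278 + 0.4375 + 0.9823 = 6.8476 W/m².
ΔT = λ ΔF = 0.49 × 6.85 = 3.3565 K.

ΔF = 6.85 W/m²; ΔT = 3.36 K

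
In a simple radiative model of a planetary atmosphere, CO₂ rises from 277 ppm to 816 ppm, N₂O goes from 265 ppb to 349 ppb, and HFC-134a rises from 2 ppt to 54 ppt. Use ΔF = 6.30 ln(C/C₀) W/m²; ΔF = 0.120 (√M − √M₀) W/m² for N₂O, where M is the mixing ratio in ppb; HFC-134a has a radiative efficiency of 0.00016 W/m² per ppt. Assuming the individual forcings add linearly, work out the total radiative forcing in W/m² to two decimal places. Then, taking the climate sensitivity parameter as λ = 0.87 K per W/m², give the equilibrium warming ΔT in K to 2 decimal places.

CO₂: 6.30 × ln(816/277) = 6.30 × ln(2.94585) = 6.30 × 1.08040 = 6.8065 W/m².
N₂O: 0.120 × (√349 − √265) = 0.120 × (18.6815 − 16.2788) = 0.120 × 2.4027 = 0.2883 W/m².
HFC-134a: ΔF = 0.00016 × (54 − 2) = 0.00016 × 52 = 0.0083 W/m².
Total ΔF = 6.8065 + 0.2883 + 0.0083 = 7.1031 W/m².
ΔT = λ ΔF = 0.87 × 7.10 = 6.1770 K.

ΔF = 7.10 W/m²; ΔT = 6.18 K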